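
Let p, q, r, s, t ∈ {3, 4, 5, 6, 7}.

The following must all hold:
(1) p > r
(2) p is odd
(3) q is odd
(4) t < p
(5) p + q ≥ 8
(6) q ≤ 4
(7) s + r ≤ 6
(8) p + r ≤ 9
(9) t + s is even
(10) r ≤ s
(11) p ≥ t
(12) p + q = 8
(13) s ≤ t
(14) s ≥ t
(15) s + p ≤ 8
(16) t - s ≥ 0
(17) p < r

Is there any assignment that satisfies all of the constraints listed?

Unsatisfiable

Constraints 4, 10, 16, and 17 give r ≤ s, s ≤ t, t < p, p < r. Chaining: r ≤ s ≤ t < p < r, which forces r < r — impossible.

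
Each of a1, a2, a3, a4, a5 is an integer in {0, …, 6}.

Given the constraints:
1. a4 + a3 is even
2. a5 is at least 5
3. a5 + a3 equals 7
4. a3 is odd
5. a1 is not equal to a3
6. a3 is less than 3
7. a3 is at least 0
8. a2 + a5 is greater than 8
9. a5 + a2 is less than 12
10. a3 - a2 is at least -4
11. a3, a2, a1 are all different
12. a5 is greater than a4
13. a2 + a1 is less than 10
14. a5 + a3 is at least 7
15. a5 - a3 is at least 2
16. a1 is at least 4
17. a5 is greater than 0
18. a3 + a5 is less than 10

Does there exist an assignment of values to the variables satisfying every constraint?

The assignment a1 = 6, a2 = 3, a3 = 1, a4 = 1, a5 = 6 works:
  constraint 3 holds since a5 + a3 = 7.
  constraint 8 holds since a2 + a5 = 9.
The rest check out directly.

Satisfiable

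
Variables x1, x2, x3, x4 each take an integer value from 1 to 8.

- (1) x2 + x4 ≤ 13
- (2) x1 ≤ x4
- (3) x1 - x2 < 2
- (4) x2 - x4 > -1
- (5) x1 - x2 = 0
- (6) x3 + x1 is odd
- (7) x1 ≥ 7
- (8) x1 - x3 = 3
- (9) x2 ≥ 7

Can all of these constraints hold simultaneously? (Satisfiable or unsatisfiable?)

Unsatisfiable

From constraint 9: x2 ≥ 7. From constraints 2 and 7: x4 ≥ x1 ≥ 7. Hence x2 + x4 ≥ 14. But constraint 1 requires x2 + x4 ≤ 13, and 13 < 14. Contradiction.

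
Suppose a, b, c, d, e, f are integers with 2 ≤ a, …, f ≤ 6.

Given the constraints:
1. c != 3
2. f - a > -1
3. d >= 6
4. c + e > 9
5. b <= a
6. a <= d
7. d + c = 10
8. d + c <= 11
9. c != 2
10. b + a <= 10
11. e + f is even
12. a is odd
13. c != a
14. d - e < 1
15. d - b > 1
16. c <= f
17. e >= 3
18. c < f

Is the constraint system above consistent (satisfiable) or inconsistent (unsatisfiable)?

Satisfiable

Setting (a, b, c, d, e, f) = (5, 3, 4, 6, 6, 6) satisfies everything: constraint 2: f - a = 1; constraint 4: c + e = 10, and the others follow.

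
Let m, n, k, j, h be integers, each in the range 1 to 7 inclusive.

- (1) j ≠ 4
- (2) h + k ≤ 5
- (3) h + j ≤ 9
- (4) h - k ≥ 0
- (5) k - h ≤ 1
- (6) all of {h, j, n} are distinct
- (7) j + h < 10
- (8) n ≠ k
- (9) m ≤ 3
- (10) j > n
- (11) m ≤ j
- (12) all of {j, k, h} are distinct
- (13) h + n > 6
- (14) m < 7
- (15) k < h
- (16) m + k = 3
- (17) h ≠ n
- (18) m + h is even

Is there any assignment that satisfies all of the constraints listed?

Satisfiable

One satisfying assignment is m = 1, n = 4, k = 2, j = 6, h = 3.
For the less obvious constraints — constraint 2: h + k = 5; constraint 3: h + j = 9 — and the others hold by inspection.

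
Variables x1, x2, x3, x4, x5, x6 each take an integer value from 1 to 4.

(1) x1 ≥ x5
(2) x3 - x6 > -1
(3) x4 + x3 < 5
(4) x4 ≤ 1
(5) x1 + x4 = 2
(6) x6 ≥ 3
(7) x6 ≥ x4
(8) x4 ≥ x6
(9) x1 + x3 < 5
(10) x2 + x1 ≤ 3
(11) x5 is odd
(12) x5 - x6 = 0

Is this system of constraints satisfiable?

Unsatisfiable

From constraints 6 and 8: x4 ≥ x6 and x6 ≥ 3, so x4 ≥ 3. From constraint 4: x4 ≤ 1. But 1 < 3, so no value of x4 works.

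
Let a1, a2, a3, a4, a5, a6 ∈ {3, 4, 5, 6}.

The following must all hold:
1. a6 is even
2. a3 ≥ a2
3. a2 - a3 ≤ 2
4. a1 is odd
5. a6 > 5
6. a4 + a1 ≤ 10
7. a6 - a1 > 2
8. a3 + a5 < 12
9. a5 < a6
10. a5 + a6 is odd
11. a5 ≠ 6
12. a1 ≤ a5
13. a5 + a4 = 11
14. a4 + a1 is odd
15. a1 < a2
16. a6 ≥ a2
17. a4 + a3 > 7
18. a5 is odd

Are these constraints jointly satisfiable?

Satisfiable

Try a1 = 3, a2 = 4, a3 = 4, a4 = 6, a5 = 5, a6 = 6.
Check constraint 3: a2 - a3 = 0; constraint 6: a4 + a1 = 9. The remaining constraints are straightforward to verify.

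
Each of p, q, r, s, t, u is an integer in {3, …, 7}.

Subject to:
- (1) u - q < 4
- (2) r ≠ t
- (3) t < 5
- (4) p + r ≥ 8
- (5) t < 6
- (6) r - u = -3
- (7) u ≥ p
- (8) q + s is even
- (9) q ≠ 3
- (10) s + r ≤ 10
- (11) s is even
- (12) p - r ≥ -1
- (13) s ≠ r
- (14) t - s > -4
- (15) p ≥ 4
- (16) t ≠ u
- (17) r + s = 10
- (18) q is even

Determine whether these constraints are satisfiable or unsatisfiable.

Satisfiable

Try p = 6, q = 6, r = 4, s = 6, t = 3, u = 7.
Check constraint 1: u - q = 1; constraint 4: p + r = 10; constraint 6: r - u = -3. The remaining constraints are straightforward to verify.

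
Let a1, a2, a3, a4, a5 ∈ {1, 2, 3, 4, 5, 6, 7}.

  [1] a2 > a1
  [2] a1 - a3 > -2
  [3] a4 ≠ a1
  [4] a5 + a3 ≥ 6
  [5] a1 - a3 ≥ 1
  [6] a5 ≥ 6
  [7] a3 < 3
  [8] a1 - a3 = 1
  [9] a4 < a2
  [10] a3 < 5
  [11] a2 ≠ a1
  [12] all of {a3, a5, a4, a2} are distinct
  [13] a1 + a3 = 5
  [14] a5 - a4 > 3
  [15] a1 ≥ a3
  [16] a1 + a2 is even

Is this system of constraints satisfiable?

Satisfiable

Setting (a1, a2, a3, a4, a5) = (3, 7, 2, 1, 6) satisfies everything: constraint 2: a1 - a3 = 1; constraint 4: a5 + a3 = 8; constraint 5: a1 - a3 = 1, and the others follow.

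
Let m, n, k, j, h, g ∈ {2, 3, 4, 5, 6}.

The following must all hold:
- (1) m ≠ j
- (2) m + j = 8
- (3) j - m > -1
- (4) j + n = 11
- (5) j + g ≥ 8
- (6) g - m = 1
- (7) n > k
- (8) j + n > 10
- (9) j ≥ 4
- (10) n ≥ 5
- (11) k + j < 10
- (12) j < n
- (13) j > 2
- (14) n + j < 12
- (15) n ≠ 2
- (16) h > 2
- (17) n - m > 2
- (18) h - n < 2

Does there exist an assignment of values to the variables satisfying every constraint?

One satisfying assignment is m = 3, n = 6, k = 4, j = 5, h = 5, g = 4.
For the less obvious constraints — constraint 2: m + j = 8; constraint 3: j - m = 2; constraint 4: j + n = 11 — and the others hold by inspection.

Satisfiable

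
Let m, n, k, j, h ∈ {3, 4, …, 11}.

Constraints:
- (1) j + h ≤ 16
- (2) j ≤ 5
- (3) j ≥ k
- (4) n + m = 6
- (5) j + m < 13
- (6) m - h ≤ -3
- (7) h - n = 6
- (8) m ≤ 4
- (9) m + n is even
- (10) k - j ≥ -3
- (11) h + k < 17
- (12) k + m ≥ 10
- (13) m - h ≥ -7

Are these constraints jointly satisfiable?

From constraints 2 and 3: k ≤ j ≤ 5. From constraint 8: m ≤ 4. Hence k + m ≤ 9. But constraint 12 requires k + m ≥ 10, and 10 > 9. Contradiction.

Unsatisfiable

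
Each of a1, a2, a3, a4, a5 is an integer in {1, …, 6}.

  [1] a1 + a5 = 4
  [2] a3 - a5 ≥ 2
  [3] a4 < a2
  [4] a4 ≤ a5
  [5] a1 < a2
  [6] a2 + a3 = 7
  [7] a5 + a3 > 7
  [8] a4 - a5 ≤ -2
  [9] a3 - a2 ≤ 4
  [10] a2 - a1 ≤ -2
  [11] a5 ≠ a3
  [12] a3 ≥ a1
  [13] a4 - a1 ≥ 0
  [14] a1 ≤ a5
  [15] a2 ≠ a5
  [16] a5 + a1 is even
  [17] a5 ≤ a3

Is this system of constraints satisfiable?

Unsatisfiable

Constraints 2, 8, 9, 10, and 13 give a4 − a1 ≥ 0, a1 − a2 ≥ 2, a2 − a3 ≥ -4, a3 − a5 ≥ 2, a5 − a4 ≥ 2.
Adding all 5 inequalities: the left sides telescope to 0, and the right sides sum to 0 + 2 + (-4) + 2 + 2 = 2. So 0 ≥ 2, which is false.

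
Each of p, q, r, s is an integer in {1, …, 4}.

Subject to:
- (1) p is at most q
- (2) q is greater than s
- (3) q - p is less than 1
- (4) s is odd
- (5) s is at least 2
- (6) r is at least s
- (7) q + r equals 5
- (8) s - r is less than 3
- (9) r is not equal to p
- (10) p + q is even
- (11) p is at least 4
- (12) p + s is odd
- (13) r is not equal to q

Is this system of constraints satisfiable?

From constraints 1 and 11: q ≥ p ≥ 4. From constraints 5 and 6: r ≥ s ≥ 2. Hence q + r ≥ 6. But constraint 7 requires q + r = 5, and 5 < 6. Contradiction.

Unsatisfiable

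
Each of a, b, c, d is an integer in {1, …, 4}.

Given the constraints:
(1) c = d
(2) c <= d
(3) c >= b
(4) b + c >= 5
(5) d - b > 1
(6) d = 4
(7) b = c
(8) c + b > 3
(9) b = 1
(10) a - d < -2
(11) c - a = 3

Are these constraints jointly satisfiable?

Constraint 9 fixes b = 1 and constraint 6 fixes d = 4. Constraints 1 and 7 give b = c = d, so b = d. But 1 ≠ 4 — contradiction.

Unsatisfiable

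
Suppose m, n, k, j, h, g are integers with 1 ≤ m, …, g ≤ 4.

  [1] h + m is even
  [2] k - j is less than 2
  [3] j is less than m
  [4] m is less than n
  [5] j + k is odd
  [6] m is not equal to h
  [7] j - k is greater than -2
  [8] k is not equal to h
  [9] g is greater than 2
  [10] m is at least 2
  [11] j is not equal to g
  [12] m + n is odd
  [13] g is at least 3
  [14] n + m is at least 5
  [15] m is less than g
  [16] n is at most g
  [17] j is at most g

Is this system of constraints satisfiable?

Take m = 3, n = 4, k = 2, j = 1, h = 1, g = 4. Then constraint 2: k - j = 1; constraint 7: j - k = -1; constraint 14: n + m = 7, and every other listed constraint is also met.

Satisfiable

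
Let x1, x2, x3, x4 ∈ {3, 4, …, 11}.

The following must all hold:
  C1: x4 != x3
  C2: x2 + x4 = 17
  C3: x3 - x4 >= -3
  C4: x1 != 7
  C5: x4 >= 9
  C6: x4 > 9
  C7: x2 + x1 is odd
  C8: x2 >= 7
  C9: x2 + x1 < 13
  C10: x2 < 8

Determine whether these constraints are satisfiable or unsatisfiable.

Satisfiable

One satisfying assignment is x1 = 4, x2 = 7, x3 = 8, x4 = 10.
For the less obvious constraints — constraint 2: x2 + x4 = 17; constraint 3: x3 - x4 = -2 — and the others hold by inspection.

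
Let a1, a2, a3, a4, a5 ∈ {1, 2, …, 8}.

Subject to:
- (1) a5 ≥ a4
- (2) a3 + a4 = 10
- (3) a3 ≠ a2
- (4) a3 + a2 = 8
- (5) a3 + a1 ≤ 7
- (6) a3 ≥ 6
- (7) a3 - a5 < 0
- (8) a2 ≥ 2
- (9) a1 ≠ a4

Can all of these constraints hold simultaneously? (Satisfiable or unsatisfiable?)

Satisfiable

Take a1 = 1, a2 = 2, a3 = 6, a4 = 4, a5 = 8. Then constraint 2: a3 + a4 = 10; constraint 4: a3 + a2 = 8, and every other listed constraint is also met.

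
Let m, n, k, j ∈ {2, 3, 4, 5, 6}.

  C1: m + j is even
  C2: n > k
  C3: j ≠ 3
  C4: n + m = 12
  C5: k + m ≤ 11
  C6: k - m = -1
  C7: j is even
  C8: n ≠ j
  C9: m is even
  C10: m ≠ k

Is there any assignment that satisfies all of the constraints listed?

One satisfying assignment is m = 6, n = 6, k = 5, j = 4.
For the less obvious constraints — constraint 4: n + m = 12; constraint 5: k + m = 11 — and the others hold by inspection.

Satisfiable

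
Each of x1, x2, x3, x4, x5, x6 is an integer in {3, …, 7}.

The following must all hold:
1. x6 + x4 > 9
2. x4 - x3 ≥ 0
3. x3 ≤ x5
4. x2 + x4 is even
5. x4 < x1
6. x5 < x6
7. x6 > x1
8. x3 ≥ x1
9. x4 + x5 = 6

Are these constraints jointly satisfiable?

Constraints 2, 5, and 8 give x3 ≤ x4, x4 < x1, x1 ≤ x3. Chaining: x3 ≤ x4 < x1 ≤ x3, which forces x3 < x3 — impossible.

Unsatisfiable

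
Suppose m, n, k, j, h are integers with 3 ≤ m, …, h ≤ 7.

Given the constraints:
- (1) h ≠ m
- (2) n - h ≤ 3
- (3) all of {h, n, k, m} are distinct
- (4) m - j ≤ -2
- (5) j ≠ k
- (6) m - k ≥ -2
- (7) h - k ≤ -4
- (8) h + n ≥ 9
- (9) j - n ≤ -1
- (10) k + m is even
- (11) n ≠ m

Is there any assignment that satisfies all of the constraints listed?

Unsatisfiable

Constraints 2, 4, 6, 7, and 9 give h − n ≥ -3, n − j ≥ 1, j − m ≥ 2, m − k ≥ -2, k − h ≥ 4.
Adding all 5 inequalities: the left sides telescope to 0, and the right sides sum to (-3) + 1 + 2 + (-2) + 4 = 2. So 0 ≥ 2, which is false.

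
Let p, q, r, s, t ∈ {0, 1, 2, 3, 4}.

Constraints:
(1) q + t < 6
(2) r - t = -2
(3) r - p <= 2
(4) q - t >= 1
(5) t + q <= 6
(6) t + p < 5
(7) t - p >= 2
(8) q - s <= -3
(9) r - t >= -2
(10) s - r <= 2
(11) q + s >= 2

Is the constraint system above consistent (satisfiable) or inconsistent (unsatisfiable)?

Constraints 3, 4, 7, 8, and 10 give q − t ≥ 1, t − p ≥ 2, p − r ≥ -2, r − s ≥ -2, s − q ≥ 3.
Adding all 5 inequalities: the left sides telescope to 0, and the right sides sum to 1 + 2 + (-2) + (-2) + 3 = 2. So 0 ≥ 2, which is false.

Unsatisfiable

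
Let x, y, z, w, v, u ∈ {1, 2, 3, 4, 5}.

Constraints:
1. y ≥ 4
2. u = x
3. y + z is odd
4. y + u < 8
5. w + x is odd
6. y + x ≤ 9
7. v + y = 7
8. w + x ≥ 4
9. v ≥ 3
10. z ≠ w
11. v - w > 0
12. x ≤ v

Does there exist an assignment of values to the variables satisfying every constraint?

Satisfiable

Take x = 3, y = 4, z = 3, w = 2, v = 3, u = 3. Then constraint 4: y + u = 7; constraint 6: y + x = 7, and every other listed constraint is also met.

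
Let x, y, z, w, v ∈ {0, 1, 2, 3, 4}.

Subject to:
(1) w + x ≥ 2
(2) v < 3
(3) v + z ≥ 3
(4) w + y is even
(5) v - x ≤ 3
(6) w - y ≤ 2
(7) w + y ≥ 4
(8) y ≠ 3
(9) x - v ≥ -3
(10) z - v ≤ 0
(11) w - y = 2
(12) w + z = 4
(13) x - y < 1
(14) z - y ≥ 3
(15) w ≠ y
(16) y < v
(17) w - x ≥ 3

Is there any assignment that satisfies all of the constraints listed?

Unsatisfiable

Constraints 6, 9, 10, 14, and 17 give w − x ≥ 3, x − v ≥ -3, v − z ≥ 0, z − y ≥ 3, y − w ≥ -2.
Adding all 5 inequalities: the left sides telescope to 0, and the right sides sum to 3 + (-3) + 0 + 3 + (-2) = 1. So 0 ≥ 1, which is false.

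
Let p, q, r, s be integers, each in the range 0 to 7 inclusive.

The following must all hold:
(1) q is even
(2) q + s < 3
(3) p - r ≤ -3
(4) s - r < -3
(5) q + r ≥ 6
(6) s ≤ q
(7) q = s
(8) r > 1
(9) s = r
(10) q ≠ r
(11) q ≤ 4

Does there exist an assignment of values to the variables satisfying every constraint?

From constraints 7 and 9, q = s = r, so q = r. But constraint 10 says q ≠ r. Contradiction.

Unsatisfiable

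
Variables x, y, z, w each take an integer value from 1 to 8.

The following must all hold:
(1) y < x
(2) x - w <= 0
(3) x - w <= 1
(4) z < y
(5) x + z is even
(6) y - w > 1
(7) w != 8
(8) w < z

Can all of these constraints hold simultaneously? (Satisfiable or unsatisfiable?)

Constraints 1, 2, 4, and 8 give z < y, y < x, x ≤ w, w < z. Chaining: z < y < x ≤ w < z, which forces z < z — impossible.

Unsatisfiable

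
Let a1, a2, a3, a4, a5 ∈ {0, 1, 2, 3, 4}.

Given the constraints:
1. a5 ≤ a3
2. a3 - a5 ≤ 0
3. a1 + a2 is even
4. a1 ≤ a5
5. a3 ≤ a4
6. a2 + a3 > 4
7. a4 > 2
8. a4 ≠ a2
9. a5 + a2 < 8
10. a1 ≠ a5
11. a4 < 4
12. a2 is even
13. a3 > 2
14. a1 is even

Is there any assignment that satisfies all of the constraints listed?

Setting (a1, a2, a3, a4, a5) = (2, 4, 3, 3, 3) satisfies everything: constraint 2: a3 - a5 = 0; constraint 6: a2 + a3 = 7; constraint 9: a5 + a2 = 7, and the others follow.

Satisfiable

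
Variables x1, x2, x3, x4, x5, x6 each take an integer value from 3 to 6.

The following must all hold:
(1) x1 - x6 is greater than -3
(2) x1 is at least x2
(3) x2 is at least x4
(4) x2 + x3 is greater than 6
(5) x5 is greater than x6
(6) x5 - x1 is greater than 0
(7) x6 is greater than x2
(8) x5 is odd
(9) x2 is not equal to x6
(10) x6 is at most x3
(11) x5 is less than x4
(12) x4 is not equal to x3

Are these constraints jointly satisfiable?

Unsatisfiable

Constraints 3, 5, 7, and 11 give x5 < x4, x4 ≤ x2, x2 < x6, x6 < x5. Chaining: x5 < x4 ≤ x2 < x6 < x5, which forces x5 < x5 — impossible.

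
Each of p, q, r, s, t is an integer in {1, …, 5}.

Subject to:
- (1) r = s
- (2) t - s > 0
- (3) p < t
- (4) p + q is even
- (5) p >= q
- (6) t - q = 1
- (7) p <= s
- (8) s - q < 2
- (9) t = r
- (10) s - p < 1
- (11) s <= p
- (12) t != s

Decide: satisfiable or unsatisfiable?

Unsatisfiable

From constraints 1 and 9, t = r = s, so t = s. But constraint 12 says t ≠ s. Contradiction.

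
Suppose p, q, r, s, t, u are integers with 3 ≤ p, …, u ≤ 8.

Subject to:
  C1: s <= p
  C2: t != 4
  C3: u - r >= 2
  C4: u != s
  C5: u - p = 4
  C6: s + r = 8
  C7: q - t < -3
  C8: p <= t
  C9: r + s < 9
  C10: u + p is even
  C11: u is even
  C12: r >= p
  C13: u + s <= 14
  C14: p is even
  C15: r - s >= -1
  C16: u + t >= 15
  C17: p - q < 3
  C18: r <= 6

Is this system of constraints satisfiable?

Try p = 4, q = 3, r = 4, s = 4, t = 7, u = 8.
Check constraint 3: u - r = 4; constraint 5: u - p = 4; constraint 6: s + r = 8. The remaining constraints are straightforward to verify.

Satisfiable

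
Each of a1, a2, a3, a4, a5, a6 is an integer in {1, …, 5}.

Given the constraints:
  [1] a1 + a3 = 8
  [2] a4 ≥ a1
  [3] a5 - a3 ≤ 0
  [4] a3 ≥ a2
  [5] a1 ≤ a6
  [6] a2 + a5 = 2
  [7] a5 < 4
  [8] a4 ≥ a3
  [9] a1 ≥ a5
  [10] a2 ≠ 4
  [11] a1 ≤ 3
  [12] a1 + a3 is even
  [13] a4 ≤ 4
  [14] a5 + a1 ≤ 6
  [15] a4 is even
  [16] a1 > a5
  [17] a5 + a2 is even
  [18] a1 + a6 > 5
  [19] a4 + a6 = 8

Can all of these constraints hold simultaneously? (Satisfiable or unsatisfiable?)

From constraint 11: a1 ≤ 3. From constraints 8 and 13: a3 ≤ a4 ≤ 4. Hence a1 + a3 ≤ 7. But constraint 1 requires a1 + a3 = 8, and 8 > 7. Contradiction.

Unsatisfiable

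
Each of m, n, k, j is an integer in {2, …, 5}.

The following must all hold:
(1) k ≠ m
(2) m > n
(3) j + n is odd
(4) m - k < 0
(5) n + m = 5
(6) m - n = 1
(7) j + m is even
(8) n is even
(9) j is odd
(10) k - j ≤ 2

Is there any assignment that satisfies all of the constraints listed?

Satisfiable

Take m = 3, n = 2, k = 5, j = 5. Then constraint 4: m - k = -2; constraint 5: n + m = 5, and every other listed constraint is also met.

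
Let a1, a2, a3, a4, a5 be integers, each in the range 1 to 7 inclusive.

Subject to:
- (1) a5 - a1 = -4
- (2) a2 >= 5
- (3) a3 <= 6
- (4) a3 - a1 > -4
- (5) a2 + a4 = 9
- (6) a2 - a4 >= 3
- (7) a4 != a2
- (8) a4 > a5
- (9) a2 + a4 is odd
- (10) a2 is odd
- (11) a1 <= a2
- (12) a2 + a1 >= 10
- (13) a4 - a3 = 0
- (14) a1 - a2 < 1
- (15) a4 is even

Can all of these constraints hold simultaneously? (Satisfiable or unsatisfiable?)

Satisfiable

The assignment a1 = 5, a2 = 7, a3 = 2, a4 = 2, a5 = 1 works:
  constraint 1 holds since a5 - a1 = -4.
  constraint 4 holds since a3 - a1 = -3.
The rest check out directly.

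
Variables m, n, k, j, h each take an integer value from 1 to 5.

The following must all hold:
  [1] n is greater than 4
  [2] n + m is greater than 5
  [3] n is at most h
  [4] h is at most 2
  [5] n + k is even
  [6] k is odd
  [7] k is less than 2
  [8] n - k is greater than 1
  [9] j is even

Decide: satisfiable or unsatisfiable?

Unsatisfiable

From constraint 1: n ≥ 5. From constraints 3 and 4: n ≤ h and h ≤ 2, so n ≤ 2. But 2 < 5, so no value of n works.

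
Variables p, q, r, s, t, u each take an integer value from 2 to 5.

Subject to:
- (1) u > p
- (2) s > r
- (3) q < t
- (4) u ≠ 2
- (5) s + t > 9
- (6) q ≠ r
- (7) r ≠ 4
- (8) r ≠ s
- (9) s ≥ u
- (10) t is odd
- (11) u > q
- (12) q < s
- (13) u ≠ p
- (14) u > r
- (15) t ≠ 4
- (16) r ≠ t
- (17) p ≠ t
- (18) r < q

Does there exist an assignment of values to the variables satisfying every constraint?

Satisfiable

The assignment p = 2, q = 3, r = 2, s = 5, t = 5, u = 5 works:
  constraint 5 holds since s + t = 10.
  constraint 10 holds since t = 5 is odd.
The rest check out directly.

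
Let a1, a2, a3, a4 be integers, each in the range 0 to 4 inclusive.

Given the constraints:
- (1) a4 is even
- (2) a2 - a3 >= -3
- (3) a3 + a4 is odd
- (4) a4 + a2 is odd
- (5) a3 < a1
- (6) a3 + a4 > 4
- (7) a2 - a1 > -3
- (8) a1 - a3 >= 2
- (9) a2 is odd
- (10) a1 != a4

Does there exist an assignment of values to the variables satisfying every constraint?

Setting (a1, a2, a3, a4) = (3, 1, 1, 4) satisfies everything: constraint 2: a2 - a3 = 0; constraint 6: a3 + a4 = 5; constraint 7: a2 - a1 = -2, and the others follow.

Satisfiable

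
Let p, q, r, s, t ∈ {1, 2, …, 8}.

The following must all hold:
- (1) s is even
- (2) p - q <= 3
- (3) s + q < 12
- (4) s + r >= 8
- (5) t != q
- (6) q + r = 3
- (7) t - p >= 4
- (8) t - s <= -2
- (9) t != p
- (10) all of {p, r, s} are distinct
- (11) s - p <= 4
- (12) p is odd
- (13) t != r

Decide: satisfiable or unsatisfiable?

Constraints 7, 8, and 11 give t − p ≥ 4, p − s ≥ -4, s − t ≥ 2.
Adding all 3 inequalities: the left sides telescope to 0, and the right sides sum to 4 + (-4) + 2 = 2. So 0 ≥ 2, which is false.

Unsatisfiable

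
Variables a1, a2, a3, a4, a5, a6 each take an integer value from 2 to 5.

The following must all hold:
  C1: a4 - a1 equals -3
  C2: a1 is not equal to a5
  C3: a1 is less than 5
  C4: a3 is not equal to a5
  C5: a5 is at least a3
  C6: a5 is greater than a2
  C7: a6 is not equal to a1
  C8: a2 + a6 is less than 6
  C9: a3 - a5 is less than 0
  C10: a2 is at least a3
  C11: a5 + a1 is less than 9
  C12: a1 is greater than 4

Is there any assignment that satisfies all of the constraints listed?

Unsatisfiable

From constraint 12: a1 ≥ 5. From constraint 3: a1 ≤ 4. But 4 < 5, so no value of a1 works.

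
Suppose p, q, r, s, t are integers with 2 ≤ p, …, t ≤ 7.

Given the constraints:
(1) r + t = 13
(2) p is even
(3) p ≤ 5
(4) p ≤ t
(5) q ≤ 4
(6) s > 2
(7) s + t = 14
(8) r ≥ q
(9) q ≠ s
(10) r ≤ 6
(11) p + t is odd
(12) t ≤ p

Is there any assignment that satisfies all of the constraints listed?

Unsatisfiable

From constraint 10: r ≤ 6. From constraints 3 and 12: t ≤ p ≤ 5. Hence r + t ≤ 11. But constraint 1 requires r + t = 13, and 13 > 11. Contradiction.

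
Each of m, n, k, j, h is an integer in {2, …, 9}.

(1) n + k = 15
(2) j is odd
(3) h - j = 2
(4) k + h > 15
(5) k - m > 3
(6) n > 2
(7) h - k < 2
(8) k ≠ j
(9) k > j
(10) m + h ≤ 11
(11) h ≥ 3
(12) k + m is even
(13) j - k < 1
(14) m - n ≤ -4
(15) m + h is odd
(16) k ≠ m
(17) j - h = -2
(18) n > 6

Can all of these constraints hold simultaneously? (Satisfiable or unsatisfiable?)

Satisfiable

The assignment m = 2, n = 7, k = 8, j = 7, h = 9 works:
  constraint 1 holds since n + k = 15.
  constraint 3 holds since h - j = 2.
  constraint 4 holds since k + h = 17.
The rest check out directly.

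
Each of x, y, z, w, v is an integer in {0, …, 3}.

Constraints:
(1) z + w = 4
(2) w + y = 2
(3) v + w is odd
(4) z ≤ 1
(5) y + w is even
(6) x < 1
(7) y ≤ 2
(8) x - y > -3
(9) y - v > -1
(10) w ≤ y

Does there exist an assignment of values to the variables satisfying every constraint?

Unsatisfiable

From constraint 4: z ≤ 1. From constraints 7 and 10: w ≤ y ≤ 2. Hence z + w ≤ 3. But constraint 1 requires z + w = 4, and 4 > 3. Contradiction.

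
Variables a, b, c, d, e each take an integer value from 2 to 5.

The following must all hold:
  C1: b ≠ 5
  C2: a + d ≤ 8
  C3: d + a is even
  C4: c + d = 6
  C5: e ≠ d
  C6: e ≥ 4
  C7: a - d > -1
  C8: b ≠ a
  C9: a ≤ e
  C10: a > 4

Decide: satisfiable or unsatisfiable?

Setting (a, b, c, d, e) = (5, 2, 3, 3, 5) satisfies everything: constraint 2: a + d = 8; constraint 4: c + d = 6; constraint 7: a - d = 2, and the others follow.

Satisfiable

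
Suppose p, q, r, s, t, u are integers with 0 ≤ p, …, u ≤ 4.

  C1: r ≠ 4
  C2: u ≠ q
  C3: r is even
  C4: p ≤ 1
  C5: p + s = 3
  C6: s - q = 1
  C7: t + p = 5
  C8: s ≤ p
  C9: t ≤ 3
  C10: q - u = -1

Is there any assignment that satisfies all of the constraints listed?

Unsatisfiable

From constraint 9: t ≤ 3. From constraint 4: p ≤ 1. Hence t + p ≤ 4. But constraint 7 requires t + p = 5, and 5 > 4. Contradiction.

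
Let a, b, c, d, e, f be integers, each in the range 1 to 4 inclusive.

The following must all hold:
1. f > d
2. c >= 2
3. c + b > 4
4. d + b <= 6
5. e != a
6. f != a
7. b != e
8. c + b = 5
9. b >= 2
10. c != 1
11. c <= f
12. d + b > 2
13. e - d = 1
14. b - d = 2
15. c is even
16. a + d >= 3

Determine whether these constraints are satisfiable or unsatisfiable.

Satisfiable

Take a = 4, b = 3, c = 2, d = 1, e = 2, f = 3. Then constraint 3: c + b = 5; constraint 4: d + b = 4, and every other listed constraint is also met.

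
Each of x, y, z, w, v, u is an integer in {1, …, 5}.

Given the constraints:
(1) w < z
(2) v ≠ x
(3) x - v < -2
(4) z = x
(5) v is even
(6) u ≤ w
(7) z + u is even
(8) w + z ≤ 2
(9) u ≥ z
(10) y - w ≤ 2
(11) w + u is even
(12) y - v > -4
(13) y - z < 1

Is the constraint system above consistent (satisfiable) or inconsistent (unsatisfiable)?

Unsatisfiable

Constraints 1, 6, and 9 give w < z, z ≤ u, u ≤ w. Chaining: w < z ≤ u ≤ w, which forces w < w — impossible.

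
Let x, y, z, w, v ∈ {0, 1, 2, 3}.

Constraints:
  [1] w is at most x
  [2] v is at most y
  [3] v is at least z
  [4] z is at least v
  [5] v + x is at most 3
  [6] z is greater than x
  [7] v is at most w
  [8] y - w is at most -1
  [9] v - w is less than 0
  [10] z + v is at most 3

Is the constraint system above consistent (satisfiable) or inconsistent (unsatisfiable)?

Unsatisfiable

Constraints 1, 2, 3, 6, and 8 give y < w, w ≤ x, x < z, z ≤ v, v ≤ y. Chaining: y < w ≤ x < z ≤ v ≤ y, which forces y < y — impossible.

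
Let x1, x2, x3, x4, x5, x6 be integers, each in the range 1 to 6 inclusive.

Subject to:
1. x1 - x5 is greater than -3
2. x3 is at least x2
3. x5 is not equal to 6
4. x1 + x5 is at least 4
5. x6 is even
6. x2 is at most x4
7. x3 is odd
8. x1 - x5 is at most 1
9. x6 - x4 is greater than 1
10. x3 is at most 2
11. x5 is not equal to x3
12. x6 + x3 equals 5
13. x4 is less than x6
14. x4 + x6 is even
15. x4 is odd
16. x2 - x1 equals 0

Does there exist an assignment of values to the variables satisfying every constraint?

Constraint 15 makes x4 odd and constraint 5 makes x6 even, so x4 + x6 must be odd. Constraint 14 says x4 + x6 is even — contradiction.

Unsatisfiable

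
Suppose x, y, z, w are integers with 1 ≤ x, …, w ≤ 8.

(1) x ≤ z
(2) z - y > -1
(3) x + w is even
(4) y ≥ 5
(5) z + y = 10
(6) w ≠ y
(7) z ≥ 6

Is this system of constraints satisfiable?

From constraint 7: z ≥ 6. From constraint 4: y ≥ 5. Hence z + y ≥ 11. But constraint 5 requires z + y = 10, and 10 < 11. Contradiction.

Unsatisfiable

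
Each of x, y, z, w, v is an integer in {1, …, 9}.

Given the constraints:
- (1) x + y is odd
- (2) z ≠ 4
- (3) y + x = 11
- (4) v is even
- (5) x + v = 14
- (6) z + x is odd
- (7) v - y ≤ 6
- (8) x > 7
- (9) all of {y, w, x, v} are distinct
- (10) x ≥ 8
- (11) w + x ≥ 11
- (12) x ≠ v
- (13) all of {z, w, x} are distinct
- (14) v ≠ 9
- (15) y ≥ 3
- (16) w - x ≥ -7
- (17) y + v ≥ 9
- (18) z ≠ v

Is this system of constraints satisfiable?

Setting (x, y, z, w, v) = (8, 3, 7, 4, 6) satisfies everything: constraint 3: y + x = 11; constraint 5: x + v = 14; constraint 7: v - y = 3, and the others follow.

Satisfiable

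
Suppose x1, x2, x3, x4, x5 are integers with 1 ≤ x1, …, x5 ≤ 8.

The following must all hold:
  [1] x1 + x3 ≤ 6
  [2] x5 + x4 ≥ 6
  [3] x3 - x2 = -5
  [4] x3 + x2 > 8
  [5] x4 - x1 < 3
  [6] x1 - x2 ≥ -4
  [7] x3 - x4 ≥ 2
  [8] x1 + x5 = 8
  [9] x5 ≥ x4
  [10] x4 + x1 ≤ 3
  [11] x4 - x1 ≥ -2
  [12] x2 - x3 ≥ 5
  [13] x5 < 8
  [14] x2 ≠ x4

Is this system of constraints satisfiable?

Unsatisfiable

Constraints 6, 7, 11, and 12 give x2 − x3 ≥ 5, x3 − x4 ≥ 2, x4 − x1 ≥ -2, x1 − x2 ≥ -4.
Adding all 4 inequalities: the left sides telescope to 0, and the right sides sum to 5 + 2 + (-2) + (-4) = 1. So 0 ≥ 1, which is false.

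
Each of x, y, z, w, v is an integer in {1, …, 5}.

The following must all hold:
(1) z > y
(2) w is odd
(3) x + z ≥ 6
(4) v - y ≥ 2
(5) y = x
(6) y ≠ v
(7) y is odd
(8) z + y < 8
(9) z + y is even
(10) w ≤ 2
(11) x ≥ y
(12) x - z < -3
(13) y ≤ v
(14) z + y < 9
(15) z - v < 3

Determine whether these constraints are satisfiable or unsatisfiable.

Satisfiable

Try x = 1, y = 1, z = 5, w = 1, v = 4.
Check constraint 3: x + z = 6; constraint 4: v - y = 3; constraint 8: z + y = 6. The remaining constraints are straightforward to verify.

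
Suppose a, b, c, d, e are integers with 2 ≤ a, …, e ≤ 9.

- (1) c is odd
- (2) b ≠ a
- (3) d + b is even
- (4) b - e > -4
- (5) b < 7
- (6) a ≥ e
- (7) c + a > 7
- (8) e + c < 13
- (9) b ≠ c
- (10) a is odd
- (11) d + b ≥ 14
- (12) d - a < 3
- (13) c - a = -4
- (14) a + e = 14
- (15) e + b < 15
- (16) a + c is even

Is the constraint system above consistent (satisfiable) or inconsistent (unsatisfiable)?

Try a = 7, b = 6, c = 3, d = 8, e = 7.
Check constraint 4: b - e = -1; constraint 7: c + a = 10. The remaining constraints are straightforward to verify.

Satisfiable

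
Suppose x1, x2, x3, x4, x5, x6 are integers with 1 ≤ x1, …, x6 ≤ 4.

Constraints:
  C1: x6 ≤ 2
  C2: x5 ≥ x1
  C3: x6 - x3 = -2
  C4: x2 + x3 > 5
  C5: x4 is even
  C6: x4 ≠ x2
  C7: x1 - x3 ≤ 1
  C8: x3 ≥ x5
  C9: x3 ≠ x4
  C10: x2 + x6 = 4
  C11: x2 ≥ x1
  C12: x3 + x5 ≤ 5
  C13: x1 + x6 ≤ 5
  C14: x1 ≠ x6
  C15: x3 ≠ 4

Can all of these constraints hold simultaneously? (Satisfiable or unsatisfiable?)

Take x1 = 2, x2 = 3, x3 = 3, x4 = 2, x5 = 2, x6 = 1. Then constraint 3: x6 - x3 = -2; constraint 4: x2 + x3 = 6; constraint 7: x1 - x3 = -1, and every other listed constraint is also met.

Satisfiable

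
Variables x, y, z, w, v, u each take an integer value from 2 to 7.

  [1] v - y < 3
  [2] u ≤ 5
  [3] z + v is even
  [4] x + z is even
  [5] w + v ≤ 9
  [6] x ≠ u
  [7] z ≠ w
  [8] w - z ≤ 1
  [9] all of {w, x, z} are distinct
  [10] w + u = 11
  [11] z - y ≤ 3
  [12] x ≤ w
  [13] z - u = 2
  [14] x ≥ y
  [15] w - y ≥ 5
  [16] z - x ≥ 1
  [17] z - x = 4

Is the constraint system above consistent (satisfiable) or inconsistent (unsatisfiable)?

Constraints 8, 11, and 15 give y − z ≥ -3, z − w ≥ -1, w − y ≥ 5.
Adding all 3 inequalities: the left sides telescope to 0, and the right sides sum to (-3) + (-1) + 5 = 1. So 0 ≥ 1, which is false.

Unsatisfiable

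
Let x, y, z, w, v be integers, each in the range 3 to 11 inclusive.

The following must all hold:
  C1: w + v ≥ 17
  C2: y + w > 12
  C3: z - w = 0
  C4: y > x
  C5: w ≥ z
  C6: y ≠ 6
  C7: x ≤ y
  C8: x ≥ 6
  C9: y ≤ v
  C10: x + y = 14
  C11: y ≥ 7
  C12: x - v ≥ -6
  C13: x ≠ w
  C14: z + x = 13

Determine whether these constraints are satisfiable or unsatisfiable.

Satisfiable

The assignment x = 6, y = 8, z = 7, w = 7, v = 11 works:
  constraint 1 holds since w + v = 18.
  constraint 2 holds since y + w = 15.
  constraint 3 holds since z - w = 0.
The rest check out directly.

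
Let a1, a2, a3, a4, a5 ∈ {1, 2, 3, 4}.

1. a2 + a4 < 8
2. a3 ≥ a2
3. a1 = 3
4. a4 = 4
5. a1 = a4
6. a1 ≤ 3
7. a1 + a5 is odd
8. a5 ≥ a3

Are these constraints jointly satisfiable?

Unsatisfiable

Constraint 3 fixes a1 = 3 and constraint 4 fixes a4 = 4, but constraint 5 requires a1 = a4. Since 3 ≠ 4, contradiction.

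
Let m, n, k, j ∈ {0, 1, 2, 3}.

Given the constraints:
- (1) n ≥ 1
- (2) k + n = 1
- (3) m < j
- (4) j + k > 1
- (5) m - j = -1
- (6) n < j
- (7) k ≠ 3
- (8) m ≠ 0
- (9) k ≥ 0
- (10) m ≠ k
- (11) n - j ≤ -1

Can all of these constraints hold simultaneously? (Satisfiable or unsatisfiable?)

Satisfiable

Take m = 2, n = 1, k = 0, j = 3. Then constraint 2: k + n = 1; constraint 4: j + k = 3, and every other listed constraint is also met.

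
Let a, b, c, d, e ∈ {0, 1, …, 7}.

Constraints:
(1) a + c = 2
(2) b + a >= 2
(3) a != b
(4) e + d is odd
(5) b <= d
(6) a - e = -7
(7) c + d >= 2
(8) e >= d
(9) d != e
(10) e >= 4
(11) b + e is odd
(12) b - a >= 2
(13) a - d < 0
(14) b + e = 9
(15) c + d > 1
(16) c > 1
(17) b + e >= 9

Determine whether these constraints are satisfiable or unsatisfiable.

Satisfiable

Take a = 0, b = 2, c = 2, d = 2, e = 7. Then constraint 1: a + c = 2; constraint 2: b + a = 2; constraint 6: a - e = -7, and every other listed constraint is also met.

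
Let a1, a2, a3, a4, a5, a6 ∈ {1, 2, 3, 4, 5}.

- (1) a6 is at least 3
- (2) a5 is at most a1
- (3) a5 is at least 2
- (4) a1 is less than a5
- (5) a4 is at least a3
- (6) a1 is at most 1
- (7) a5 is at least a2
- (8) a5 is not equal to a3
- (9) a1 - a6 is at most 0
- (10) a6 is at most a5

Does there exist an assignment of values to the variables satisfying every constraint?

Unsatisfiable

From constraints 1 and 10: a5 ≥ a6 and a6 ≥ 3, so a5 ≥ 3. From constraints 2 and 6: a5 ≤ a1 and a1 ≤ 1, so a5 ≤ 1. But 1 < 3, so no value of a5 works.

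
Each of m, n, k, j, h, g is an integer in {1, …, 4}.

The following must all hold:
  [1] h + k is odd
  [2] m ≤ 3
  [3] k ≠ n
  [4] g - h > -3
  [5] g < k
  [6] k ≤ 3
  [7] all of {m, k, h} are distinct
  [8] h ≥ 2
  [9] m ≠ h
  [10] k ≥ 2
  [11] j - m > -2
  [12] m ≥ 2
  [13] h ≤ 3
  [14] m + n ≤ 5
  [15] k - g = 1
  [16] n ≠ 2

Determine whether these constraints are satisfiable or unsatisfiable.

Constraints 2, 6, 8, 10, 12, and 13 confine each of m, k, h to the 2 values {2, 3}.
Constraint 7 requires all 3 of them to be distinct, but only 2 values are available — impossible by the pigeonhole principle.

Unsatisfiable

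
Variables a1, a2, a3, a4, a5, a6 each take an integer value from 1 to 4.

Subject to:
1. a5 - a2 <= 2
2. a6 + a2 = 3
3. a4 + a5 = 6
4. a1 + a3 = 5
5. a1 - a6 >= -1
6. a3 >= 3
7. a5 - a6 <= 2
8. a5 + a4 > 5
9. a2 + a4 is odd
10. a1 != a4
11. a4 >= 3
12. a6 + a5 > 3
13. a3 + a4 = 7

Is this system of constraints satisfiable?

Satisfiable

One satisfying assignment is a1 = 1, a2 = 2, a3 = 4, a4 = 3, a5 = 3, a6 = 1.
For the less obvious constraints — constraint 1: a5 - a2 = 1; constraint 2: a6 + a2 = 3 — and the others hold by inspection.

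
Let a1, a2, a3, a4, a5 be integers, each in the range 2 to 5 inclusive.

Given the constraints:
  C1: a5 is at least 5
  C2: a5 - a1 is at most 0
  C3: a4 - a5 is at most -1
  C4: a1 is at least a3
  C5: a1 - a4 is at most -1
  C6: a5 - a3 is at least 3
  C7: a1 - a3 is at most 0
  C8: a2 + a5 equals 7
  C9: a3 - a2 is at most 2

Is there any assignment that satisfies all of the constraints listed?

Unsatisfiable

Constraints 2, 3, and 5 give a1 − a5 ≥ 0, a5 − a4 ≥ 1, a4 − a1 ≥ 1.
Adding all 3 inequalities: the left sides telescope to 0, and the right sides sum to 0 + 1 + 1 = 2. So 0 ≥ 2, which is false.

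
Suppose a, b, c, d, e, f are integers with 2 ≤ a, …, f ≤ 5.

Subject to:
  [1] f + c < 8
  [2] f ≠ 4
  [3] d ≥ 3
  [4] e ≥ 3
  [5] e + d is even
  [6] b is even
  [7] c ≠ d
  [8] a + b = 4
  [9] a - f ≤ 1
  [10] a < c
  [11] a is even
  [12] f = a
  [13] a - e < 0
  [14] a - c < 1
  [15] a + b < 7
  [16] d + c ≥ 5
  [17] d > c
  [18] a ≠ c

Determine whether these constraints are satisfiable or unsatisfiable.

Satisfiable

Take a = 2, b = 2, c = 3, d = 5, e = 3, f = 2. Then constraint 1: f + c = 5; constraint 8: a + b = 4; constraint 9: a - f = 0, and every other listed constraint is also met.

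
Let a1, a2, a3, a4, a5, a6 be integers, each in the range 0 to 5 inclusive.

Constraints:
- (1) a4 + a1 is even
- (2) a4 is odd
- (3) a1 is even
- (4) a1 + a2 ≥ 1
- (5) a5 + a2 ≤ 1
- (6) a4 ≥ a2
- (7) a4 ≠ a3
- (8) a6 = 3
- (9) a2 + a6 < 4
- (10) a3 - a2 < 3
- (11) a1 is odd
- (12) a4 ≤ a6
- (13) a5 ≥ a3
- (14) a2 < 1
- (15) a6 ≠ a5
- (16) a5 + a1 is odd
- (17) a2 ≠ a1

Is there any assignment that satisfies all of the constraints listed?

Constraint 2 makes a4 odd and constraint 3 makes a1 even, so a4 + a1 must be odd. Constraint 1 says a4 + a1 is even — contradiction.

Unsatisfiable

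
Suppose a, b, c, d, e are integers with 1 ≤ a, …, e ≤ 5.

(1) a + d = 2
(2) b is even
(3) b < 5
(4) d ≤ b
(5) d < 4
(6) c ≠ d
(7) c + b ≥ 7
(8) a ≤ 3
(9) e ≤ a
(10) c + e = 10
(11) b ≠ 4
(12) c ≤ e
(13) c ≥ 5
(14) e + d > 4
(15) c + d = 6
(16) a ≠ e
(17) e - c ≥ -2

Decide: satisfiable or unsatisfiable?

From constraints 12 and 13: e ≥ c and c ≥ 5, so e ≥ 5. From constraints 8 and 9: e ≤ a and a ≤ 3, so e ≤ 3. But 3 < 5, so no value of e works.

Unsatisfiable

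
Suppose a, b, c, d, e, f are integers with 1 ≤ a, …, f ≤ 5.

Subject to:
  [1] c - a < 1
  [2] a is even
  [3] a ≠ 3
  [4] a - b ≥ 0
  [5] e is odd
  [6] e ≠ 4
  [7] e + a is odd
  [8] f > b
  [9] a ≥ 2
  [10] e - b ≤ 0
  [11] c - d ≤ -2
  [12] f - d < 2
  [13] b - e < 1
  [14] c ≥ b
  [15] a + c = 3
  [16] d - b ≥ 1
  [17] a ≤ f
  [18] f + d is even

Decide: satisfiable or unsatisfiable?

One satisfying assignment is a = 2, b = 1, c = 1, d = 4, e = 1, f = 4.
For the less obvious constraints — constraint 1: c - a = -1; constraint 4: a - b = 1; constraint 10: e - b = 0 — and the others hold by inspection.

Satisfiable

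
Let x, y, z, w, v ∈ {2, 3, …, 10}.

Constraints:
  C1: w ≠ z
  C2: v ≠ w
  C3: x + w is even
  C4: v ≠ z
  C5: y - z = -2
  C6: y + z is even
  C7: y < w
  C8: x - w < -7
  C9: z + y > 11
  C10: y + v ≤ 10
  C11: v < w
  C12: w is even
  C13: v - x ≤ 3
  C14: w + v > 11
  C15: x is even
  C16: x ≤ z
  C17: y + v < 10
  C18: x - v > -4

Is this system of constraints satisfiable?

Satisfiable

Try x = 2, y = 5, z = 7, w = 10, v = 3.
Check constraint 5: y - z = -2; constraint 8: x - w = -8. The remaining constraints are straightforward to verify.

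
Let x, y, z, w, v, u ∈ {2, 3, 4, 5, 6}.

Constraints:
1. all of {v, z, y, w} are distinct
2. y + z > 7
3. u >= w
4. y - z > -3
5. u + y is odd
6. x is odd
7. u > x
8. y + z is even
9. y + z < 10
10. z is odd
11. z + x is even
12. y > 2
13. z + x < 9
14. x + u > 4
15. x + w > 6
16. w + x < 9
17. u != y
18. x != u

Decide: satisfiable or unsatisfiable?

Satisfiable

The assignment x = 3, y = 3, z = 5, w = 4, v = 6, u = 4 works:
  constraint 2 holds since y + z = 8.
  constraint 4 holds since y - z = -2.
The rest check out directly.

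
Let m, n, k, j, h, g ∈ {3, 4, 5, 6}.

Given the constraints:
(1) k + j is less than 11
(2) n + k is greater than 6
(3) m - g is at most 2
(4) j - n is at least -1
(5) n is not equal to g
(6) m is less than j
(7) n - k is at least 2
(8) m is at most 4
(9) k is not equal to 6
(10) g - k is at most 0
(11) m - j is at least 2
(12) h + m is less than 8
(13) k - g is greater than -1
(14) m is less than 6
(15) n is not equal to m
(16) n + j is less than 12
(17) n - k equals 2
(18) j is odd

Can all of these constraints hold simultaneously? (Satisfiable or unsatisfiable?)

Constraints 3, 4, 7, 10, and 11 give j − n ≥ -1, n − k ≥ 2, k − g ≥ 0, g − m ≥ -2, m − j ≥ 2.
Adding all 5 inequalities: the left sides telescope to 0, and the right sides sum to (-1) + 2 + 0 + (-2) + 2 = 1. So 0 ≥ 1, which is false.

Unsatisfiable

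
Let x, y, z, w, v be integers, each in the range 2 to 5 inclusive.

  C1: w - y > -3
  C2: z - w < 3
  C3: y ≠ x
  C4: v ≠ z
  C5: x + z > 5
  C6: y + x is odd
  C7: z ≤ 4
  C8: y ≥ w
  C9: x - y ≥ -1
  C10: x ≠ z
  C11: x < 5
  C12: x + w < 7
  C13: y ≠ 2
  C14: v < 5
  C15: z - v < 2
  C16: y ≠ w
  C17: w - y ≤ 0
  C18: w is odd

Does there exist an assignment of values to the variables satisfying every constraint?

Satisfiable

Setting (x, y, z, w, v) = (3, 4, 4, 3, 3) satisfies everything: constraint 1: w - y = -1; constraint 2: z - w = 1, and the others follow.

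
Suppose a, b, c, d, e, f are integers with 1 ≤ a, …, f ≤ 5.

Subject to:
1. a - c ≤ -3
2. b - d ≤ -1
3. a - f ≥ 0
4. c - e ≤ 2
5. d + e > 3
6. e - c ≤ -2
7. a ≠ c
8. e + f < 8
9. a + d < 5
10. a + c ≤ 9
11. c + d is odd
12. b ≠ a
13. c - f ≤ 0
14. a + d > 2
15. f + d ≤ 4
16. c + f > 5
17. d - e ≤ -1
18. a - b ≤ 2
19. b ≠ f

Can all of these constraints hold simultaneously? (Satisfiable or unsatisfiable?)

Unsatisfiable

Constraints 2, 3, 6, 13, 17, and 18 give c − e ≥ 2, e − d ≥ 1, d − b ≥ 1, b − a ≥ -2, a − f ≥ 0, f − c ≥ 0.
Adding all 6 inequalities: the left sides telescope to 0, and the right sides sum to 2 + 1 + 1 + (-2) + 0 + 0 = 2. So 0 ≥ 2, which is false.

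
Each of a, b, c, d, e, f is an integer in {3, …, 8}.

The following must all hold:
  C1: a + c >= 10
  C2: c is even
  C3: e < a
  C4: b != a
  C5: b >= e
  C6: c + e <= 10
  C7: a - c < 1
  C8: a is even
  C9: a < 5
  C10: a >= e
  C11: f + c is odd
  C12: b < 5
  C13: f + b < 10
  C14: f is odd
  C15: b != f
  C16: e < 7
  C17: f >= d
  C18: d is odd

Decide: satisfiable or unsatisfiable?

Setting (a, b, c, d, e, f) = (4, 3, 6, 5, 3, 5) satisfies everything: constraint 1: a + c = 10; constraint 6: c + e = 9; constraint 7: a - c = -2, and the others follow.

Satisfiable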